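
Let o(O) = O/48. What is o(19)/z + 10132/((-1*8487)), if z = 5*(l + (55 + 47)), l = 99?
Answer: -54289603/45490320 ≈ -1.1934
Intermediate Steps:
o(O) = O/48 (o(O) = O*(1/48) = O/48)
z = 1005 (z = 5*(99 + (55 + 47)) = 5*(99 + 102) = 5*201 = 1005)
o(19)/z + 10132/((-1*8487)) = ((1/48)*19)/1005 + 10132/((-1*8487)) = (19/48)*(1/1005) + 10132/(-8487) = 19/48240 + 10132*(-1/8487) = 19/48240 - 10132/8487 = -54289603/45490320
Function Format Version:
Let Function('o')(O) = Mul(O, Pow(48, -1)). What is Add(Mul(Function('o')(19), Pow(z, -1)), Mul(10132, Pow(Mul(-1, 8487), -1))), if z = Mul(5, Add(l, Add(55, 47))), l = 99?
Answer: Rational(-54289603, 45490320) ≈ -1.1934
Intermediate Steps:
Function('o')(O) = Mul(Rational(1, 48), O) (Function('o')(O) = Mul(O, Rational(1, 48)) = Mul(Rational(1, 48), O))
z = 1005 (z = Mul(5, Add(99, Add(55, 47))) = Mul(5, Add(99, 102)) = Mul(5, 201) = 1005)
Add(Mul(Function('o')(19), Pow(z, -1)), Mul(10132, Pow(Mul(-1, 8487), -1))) = Add(Mul(Mul(Rational(1, 48), 19), Pow(1005, -1)), Mul(10132, Pow(Mul(-1, 8487), -1))) = Add(Mul(Rational(19, 48), Rational(1, 1005)), Mul(10132, Pow(-8487, -1))) = Add(Rational(19, 48240), Mul(10132, Rational(-1, 8487))) = Add(Rational(19, 48240), Rational(-10132, 8487)) = Rational(-54289603, 45490320)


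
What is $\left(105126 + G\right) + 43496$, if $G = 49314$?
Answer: $197936$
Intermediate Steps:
$\left(105126 + G\right) + 43496 = \left(105126 + 49314\right) + 43496 = 154440 + 43496 = 197936$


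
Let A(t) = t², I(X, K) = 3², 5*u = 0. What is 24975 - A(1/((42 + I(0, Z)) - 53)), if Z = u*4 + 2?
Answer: 99899/4 ≈ 24975.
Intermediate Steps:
u = 0 (u = (⅕)*0 = 0)
Z = 2 (Z = 0*4 + 2 = 0 + 2 = 2)
I(X, K) = 9
24975 - A(1/((42 + I(0, Z)) - 53)) = 24975 - (1/((42 + 9) - 53))² = 24975 - (1/(51 - 53))² = 24975 - (1/(-2))² = 24975 - (-½)² = 24975 - 1*¼ = 24975 - ¼ = 99899/4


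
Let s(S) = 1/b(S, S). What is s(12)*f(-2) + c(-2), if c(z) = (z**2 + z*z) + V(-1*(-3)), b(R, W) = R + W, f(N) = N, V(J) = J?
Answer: 131/12 ≈ 10.917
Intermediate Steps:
s(S) = 1/(2*S) (s(S) = 1/(S + S) = 1/(2*S))
c(z) = 3 + 2*z**2 (c(z) = (z**2 + z*z) - 1*(-3) = (z**2 + z**2) + 3 = 2*z**2 + 3 = 3 + 2*z**2)
s(12)*f(-2) + c(-2) = ((1/2)/12)*(-2) + (3 + 2*(-2)**2) = ((1/2)*(1/12))*(-2) + (3 + 2*4) = (1/24)*(-2) + (3 + 8) = -1/12 + 11 = 131/12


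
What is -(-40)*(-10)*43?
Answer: -17200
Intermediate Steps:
-(-40)*(-10)*43 = -8*50*43 = -400*43 = -17200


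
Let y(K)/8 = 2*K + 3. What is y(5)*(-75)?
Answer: -7800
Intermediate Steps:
y(K) = 24 + 16*K (y(K) = 8*(2*K + 3) = 8*(3 + 2*K) = 24 + 16*K)
y(5)*(-75) = (24 + 16*5)*(-75) = (24 + 80)*(-75) = 104*(-75) = -7800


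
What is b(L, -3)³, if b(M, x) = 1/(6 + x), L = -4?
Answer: 1/27 ≈ 0.037037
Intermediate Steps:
b(L, -3)³ = (1/(6 - 3))³ = (1/3)³ = (⅓)³ = 1/27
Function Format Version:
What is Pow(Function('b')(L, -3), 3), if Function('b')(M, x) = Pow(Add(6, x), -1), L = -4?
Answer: Rational(1, 27) ≈ 0.037037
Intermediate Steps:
Pow(Function('b')(L, -3), 3) = Pow(Pow(Add(6, -3), -1), 3) = Pow(Pow(3, -1), 3) = Pow(Rational(1, 3), 3) = Rational(1, 27)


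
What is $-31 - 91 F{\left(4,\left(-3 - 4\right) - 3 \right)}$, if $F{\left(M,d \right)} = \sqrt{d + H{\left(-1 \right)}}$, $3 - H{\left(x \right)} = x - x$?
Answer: $-31 - 91 i \sqrt{7} \approx -31.0 - 240.76 i$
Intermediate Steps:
$H{\left(x \right)} = 3$ ($H{\left(x \right)} = 3 - \left(x - x\right) = 3 - 0 = 3 + 0 = 3$)
$F{\left(M,d \right)} = \sqrt{3 + d}$ ($F{\left(M,d \right)} = \sqrt{d + 3} = \sqrt{3 + d}$)
$-31 - 91 F{\left(4,\left(-3 - 4\right) - 3 \right)} = -31 - 91 \sqrt{3 - 10} = -31 - 91 \sqrt{-7} = -31 - 91 i \sqrt{7}$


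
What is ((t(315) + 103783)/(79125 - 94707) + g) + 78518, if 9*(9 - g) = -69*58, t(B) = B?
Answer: 615216206/7791 ≈ 78965.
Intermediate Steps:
g = 1361/3 (g = 9 - (-23)*58/3 = 9 - ⅑*(-4002) = 9 + 1334/3 = 1361/3 ≈ 453.67)
((t(315) + 103783)/(79125 - 94707) + g) + 78518 = ((315 + 103783)/(79125 - 94707) + 1361/3) + 78518 = (104098/(-15582) + 1361/3) + 78518 = (104098*(-1/15582) + 1361/3) + 78518 = (-52049/7791 + 1361/3) + 78518 = 3482468/7791 + 78518 = 615216206/7791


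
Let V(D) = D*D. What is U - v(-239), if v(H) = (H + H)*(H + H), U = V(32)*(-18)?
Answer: -246916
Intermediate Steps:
V(D) = D²
U = -18432 (U = 32²*(-18) = 1024*(-18) = -18432)
v(H) = 4*H² (v(H) = (2*H)*(2*H) = 4*H²)
U - v(-239) = -18432 - 4*(-239)² = -18432 - 4*57121 = -18432 - 1*228484 = -18432 - 228484 = -246916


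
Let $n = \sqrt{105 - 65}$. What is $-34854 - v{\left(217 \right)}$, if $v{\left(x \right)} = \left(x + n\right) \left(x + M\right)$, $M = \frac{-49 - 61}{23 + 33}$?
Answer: $- \frac{326067}{4} - \frac{6021 \sqrt{10}}{14} \approx -82877.0$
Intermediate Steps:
$n = 2 \sqrt{10}$ ($n = \sqrt{40} = 2 \sqrt{10} \approx 6.3246$)
$M = - \frac{55}{28}$ ($M = - \frac{110}{56} = \left(-110\right) \frac{1}{56} = - \frac{55}{28} \approx -1.9643$)
$v{\left(x \right)} = \left(- \frac{55}{28} + x\right) \left(x + 2 \sqrt{10}\right)$ ($v{\left(x \right)} = \left(x + 2 \sqrt{10}\right) \left(x - \frac{55}{28}\right) = \left(x + 2 \sqrt{10}\right) \left(- \frac{55}{28} + x\right) = \left(- \frac{55}{28} + x\right) \left(x + 2 \sqrt{10}\right)$)
$-34854 - v{\left(217 \right)} = -34854 - \left(217^{2} - \frac{55 \sqrt{10}}{14} - \frac{1705}{4} + 2 \cdot 217 \sqrt{10}\right) = -34854 - \left(47089 - \frac{55 \sqrt{10}}{14} - \frac{1705}{4} + 434 \sqrt{10}\right) = -34854 - \left(\frac{186651}{4} + \frac{6021 \sqrt{10}}{14}\right) = - \frac{326067}{4} - \frac{6021 \sqrt{10}}{14}$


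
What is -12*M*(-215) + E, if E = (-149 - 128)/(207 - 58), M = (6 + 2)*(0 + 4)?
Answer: 12301163/149 ≈ 82558.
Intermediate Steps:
M = 32 (M = 8*4 = 32)
E = -277/149 ≈ -1.8591
-12*M*(-215) + E = -12*32*(-215) - 277/149 = -384*(-215) - 277/149 = 82560 - 277/149 = 12301163/149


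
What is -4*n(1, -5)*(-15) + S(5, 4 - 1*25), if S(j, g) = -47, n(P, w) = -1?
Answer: -107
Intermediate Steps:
-4*n(1, -5)*(-15) + S(5, 4 - 1*25) = -4*(-1)*(-15) - 47 = 4*(-15) - 47 = -60 - 47 = -107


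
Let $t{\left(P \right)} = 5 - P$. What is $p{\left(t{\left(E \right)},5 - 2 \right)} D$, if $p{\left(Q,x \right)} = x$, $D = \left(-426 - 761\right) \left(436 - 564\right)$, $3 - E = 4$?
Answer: $455808$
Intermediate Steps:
$E = -1$ ($E = 3 - 4 = -1$)
$D = 151936$ ($D = \left(-1187\right) \left(-128\right) = 151936$)
$p{\left(t{\left(E \right)},5 - 2 \right)} D = \left(5 - 2\right) 151936 = 3 \cdot 151936 = 455808$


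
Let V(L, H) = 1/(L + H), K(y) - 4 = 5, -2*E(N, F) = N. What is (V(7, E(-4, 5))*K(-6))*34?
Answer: 34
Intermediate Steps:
E(N, F) = -N/2
K(y) = 9 (K(y) = 4 + 5 = 9)
V(L, H) = 1/(H + L)
(V(7, E(-4, 5))*K(-6))*34 = (9/(-½*(-4) + 7))*34 = (9/(2 + 7))*34 = (9/9)*34 = ((⅑)*9)*34 = 1*34 = 34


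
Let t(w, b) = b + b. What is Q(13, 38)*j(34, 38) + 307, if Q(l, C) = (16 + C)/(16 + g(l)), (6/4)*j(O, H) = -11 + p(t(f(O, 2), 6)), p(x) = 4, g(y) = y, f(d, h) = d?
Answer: 8651/29 ≈ 298.31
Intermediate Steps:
t(w, b) = 2*b
j(O, H) = -14/3 (j(O, H) = 2*(-11 + 4)/3 = (⅔)*(-7) = -14/3)
Q(l, C) = (16 + C)/(16 + l)
Q(13, 38)*j(34, 38) + 307 = ((16 + 38)/(16 + 13))*(-14/3) + 307 = (54/29)*(-14/3) + 307 = -252/29 + 307 = 8651/29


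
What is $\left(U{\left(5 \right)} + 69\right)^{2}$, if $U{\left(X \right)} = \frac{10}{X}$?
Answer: $5041$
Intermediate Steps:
$\left(U{\left(5 \right)} + 69\right)^{2} = \left(\frac{10}{5} + 69\right)^{2} = \left(10 \cdot \frac{1}{5} + 69\right)^{2} = \left(2 + 69\right)^{2} = 71^{2} = 5041$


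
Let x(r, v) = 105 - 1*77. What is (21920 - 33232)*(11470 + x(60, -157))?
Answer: -130065376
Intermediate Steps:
x(r, v) = 28 (x(r, v) = 105 - 77 = 28)
(21920 - 33232)*(11470 + x(60, -157)) = (21920 - 33232)*(11470 + 28) = -11312*11498 = -130065376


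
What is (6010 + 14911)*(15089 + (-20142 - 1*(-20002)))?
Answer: 312748029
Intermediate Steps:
(6010 + 14911)*(15089 + (-20142 - 1*(-20002))) = 20921*(15089 + (-20142 + 20002)) = 20921*(15089 - 140) = 20921*14949 = 312748029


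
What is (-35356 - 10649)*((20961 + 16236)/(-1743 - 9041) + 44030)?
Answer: -21842360769615/10784 ≈ -2.0254e+9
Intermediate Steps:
(-35356 - 10649)*((20961 + 16236)/(-1743 - 9041) + 44030) = -46005*(37197/(-10784) + 44030) = -46005*(37197*(-1/10784) + 44030) = -46005*(-37197/10784 + 44030) = -46005*474782323/10784 = -21842360769615/10784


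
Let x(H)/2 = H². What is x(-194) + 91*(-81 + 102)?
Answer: 77183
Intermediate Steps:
x(H) = 2*H²
x(-194) + 91*(-81 + 102) = 2*(-194)² + 91*(-81 + 102) = 2*37636 + 91*21 = 75272 + 1911 = 77183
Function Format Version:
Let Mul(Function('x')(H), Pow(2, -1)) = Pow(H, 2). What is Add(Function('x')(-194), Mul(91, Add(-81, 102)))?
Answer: 77183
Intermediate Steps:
Function('x')(H) = Mul(2, Pow(H, 2))
Add(Function('x')(-194), Mul(91, Add(-81, 102))) = Add(Mul(2, Pow(-194, 2)), Mul(91, Add(-81, 102))) = Add(Mul(2, 37636), Mul(91, 21)) = Add(75272, 1911) = 77183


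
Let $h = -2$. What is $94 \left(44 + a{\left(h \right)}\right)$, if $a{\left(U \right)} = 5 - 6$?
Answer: $4042$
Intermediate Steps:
$a{\left(U \right)} = -1$ ($a{\left(U \right)} = 5 - 6 = -1$)
$94 \left(44 + a{\left(h \right)}\right) = 94 \left(44 - 1\right) = 94 \cdot 43 = 4042$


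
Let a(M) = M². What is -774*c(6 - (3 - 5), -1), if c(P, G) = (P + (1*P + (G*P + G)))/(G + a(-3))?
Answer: -2709/4 ≈ -677.25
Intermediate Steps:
c(P, G) = (G + 2*P + G*P)/(9 + G) (c(P, G) = (P + (1*P + (G*P + G)))/(G + (-3)²) = (P + (P + (G + G*P)))/(G + 9) = (P + (G + P + G*P))/(9 + G) = (G + 2*P + G*P)/(9 + G))
-774*c(6 - (3 - 5), -1) = -774*(-1 + 2*(6 - (3 - 5)) - (6 - (3 - 5)))/(9 - 1) = -774*(-1 + 2*(6 - 1*(-2)) - (6 - 1*(-2)))/8 = -387*(-1 + 2*(6 + 2) - (6 + 2))/4 = -387*(-1 + 2*8 - 1*8)/4 = -387*(-1 + 16 - 8)/4 = -387*7/4 = -774*7/8 = -2709/4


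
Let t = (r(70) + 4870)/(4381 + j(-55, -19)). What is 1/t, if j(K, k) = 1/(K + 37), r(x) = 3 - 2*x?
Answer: 78857/85194 ≈ 0.92562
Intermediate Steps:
j(K, k) = 1/(37 + K)
t = 85194/78857 (t = ((3 - 2*70) + 4870)/(4381 + 1/(37 - 55)) = ((3 - 140) + 4870)/(4381 + 1/(-18)) = (-137 + 4870)/(4381 - 1/18) = 4733/(78857/18) = 4733*(18/78857) = 85194/78857 ≈ 1.0804)
1/t = 1/(85194/78857) = 78857/85194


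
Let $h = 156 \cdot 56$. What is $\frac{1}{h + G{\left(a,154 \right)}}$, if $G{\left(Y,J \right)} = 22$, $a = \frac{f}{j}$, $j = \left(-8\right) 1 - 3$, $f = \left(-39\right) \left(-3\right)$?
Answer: $\frac{1}{8758} \approx 0.00011418$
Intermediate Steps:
$f = 117$
$j = -11$ ($j = -8 - 3 = -11$)
$a = - \frac{117}{11}$ ($a = \frac{117}{-11} = 117 \left(- \frac{1}{11}\right) = - \frac{117}{11} \approx -10.636$)
$h = 8736$
$\frac{1}{h + G{\left(a,154 \right)}} = \frac{1}{8736 + 22} = \frac{1}{8758}$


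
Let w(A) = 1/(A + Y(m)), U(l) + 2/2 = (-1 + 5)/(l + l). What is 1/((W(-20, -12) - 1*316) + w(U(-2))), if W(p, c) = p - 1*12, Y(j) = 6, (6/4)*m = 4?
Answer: -4/1391 ≈ -0.0028756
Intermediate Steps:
m = 8/3 (m = (⅔)*4 = 8/3 ≈ 2.6667)
U(l) = -1 + 2/l (U(l) = -1 + (-1 + 5)/(l + l) = -1 + 4/((2*l)) = -1 + 4*(1/(2*l)) = -1 + 2/l)
W(p, c) = -12 + p (W(p, c) = p - 12 = -12 + p)
w(A) = 1/(6 + A) (w(A) = 1/(A + 6) = 1/(6 + A))
1/((W(-20, -12) - 1*316) + w(U(-2))) = 1/(((-12 - 20) - 1*316) + 1/(6 + (2 - 1*(-2))/(-2))) = 1/((-32 - 316) + 1/(6 - (2 + 2)/2)) = 1/(-348 + 1/(6 - ½*4)) = 1/(-348 + 1/(6 - 2)) = 1/(-348 + 1/4) = 1/(-348 + ¼) = 1/(-1391/4) = -4/1391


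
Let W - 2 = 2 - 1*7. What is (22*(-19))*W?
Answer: 1254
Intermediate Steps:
W = -3 (W = 2 + (2 - 1*7) = 2 + (2 - 7) = 2 - 5 = -3)
(22*(-19))*W = (22*(-19))*(-3) = -418*(-3) = 1254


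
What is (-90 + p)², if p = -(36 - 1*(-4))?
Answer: 16900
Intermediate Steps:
p = -40 (p = -(36 + 4) = -1*40 = -40)
(-90 + p)² = (-90 - 40)² = (-130)² = 16900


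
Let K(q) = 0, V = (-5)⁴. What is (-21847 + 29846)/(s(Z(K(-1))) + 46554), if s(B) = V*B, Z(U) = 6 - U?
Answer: 7999/50304 ≈ 0.15901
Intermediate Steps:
V = 625
s(B) = 625*B
(-21847 + 29846)/(s(Z(K(-1))) + 46554) = (-21847 + 29846)/(625*(6 - 1*0) + 46554) = 7999/(625*(6 + 0) + 46554) = 7999/(625*6 + 46554) = 7999/(3750 + 46554) = 7999/50304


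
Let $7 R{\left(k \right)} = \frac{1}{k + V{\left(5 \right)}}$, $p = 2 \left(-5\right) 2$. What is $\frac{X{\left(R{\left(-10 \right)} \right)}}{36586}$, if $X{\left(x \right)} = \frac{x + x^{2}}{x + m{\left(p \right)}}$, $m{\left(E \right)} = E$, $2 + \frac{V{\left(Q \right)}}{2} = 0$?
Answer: $\frac{97}{7031024308} \approx 1.3796 \cdot 10^{-8}$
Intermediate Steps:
$V{\left(Q \right)} = -4$ ($V{\left(Q \right)} = -4 + 2 \cdot 0 = -4 + 0 = -4$)
$p = -20$ ($p = \left(-10\right) 2 = -20$)
$R{\left(k \right)} = \frac{1}{7 \left(-4 + k\right)}$ ($R{\left(k \right)} = \frac{1}{7 \left(k - 4\right)} = \frac{1}{7 \left(-4 + k\right)}$)
$X{\left(x \right)} = \frac{x + x^{2}}{-20 + x}$ ($X{\left(x \right)} = \frac{x + x^{2}}{x - 20} = \frac{x + x^{2}}{-20 + x}$)
$\frac{X{\left(R{\left(-10 \right)} \right)}}{36586} = \frac{\frac{1}{7 \left(-4 - 10\right)} \frac{1}{-20 + \frac{1}{7 \left(-4 - 10\right)}} \left(1 + \frac{1}{7 \left(-4 - 10\right)}\right)}{36586} = \frac{\frac{1}{7 \left(-14\right)} \left(1 + \frac{1}{7 \left(-14\right)}\right)}{-20 + \frac{1}{7 \left(-14\right)}} \frac{1}{36586} = \frac{\frac{1}{7} \left(- \frac{1}{14}\right) \left(1 + \frac{1}{7} \left(- \frac{1}{14}\right)\right)}{-20 + \frac{1}{7} \left(- \frac{1}{14}\right)} \frac{1}{36586} = - \frac{1 - \frac{1}{98}}{98 \left(-20 - \frac{1}{98}\right)} \frac{1}{36586} = \left(- \frac{1}{98}\right) \frac{1}{- \frac{1961}{98}} \cdot \frac{97}{98} \cdot \frac{1}{36586} = \left(- \frac{1}{98}\right) \left(- \frac{98}{1961}\right) \frac{97}{98} \cdot \frac{1}{36586} = \frac{97}{192178} \cdot \frac{1}{36586} = \frac{97}{7031024308}$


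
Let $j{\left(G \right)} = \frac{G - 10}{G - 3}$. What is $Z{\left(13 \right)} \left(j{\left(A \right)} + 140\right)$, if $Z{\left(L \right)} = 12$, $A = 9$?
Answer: $1678$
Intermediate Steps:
$j{\left(G \right)} = \frac{-10 + G}{-3 + G}$
$Z{\left(13 \right)} \left(j{\left(A \right)} + 140\right) = 12 \left(\frac{-10 + 9}{-3 + 9} + 140\right) = 12 \left(\frac{1}{6} \left(-1\right) + 140\right) = 12 \left(- \frac{1}{6} + 140\right) = 12 \cdot \frac{839}{6} = 1678$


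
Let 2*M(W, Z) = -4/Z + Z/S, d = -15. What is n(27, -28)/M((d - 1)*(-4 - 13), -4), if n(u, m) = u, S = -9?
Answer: 486/13 ≈ 37.385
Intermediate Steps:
M(W, Z) = -2/Z - Z/18 (M(W, Z) = (-4/Z + Z/(-9))/2 = (-4/Z + Z*(-1/9))/2 = (-4/Z - Z/9)/2 = -2/Z - Z/18)
n(27, -28)/M((d - 1)*(-4 - 13), -4) = 27/(-2/(-4) - 1/18*(-4)) = 27/(-2*(-1/4) + 2/9) = 27/(1/2 + 2/9) = 27/(13/18) = 27*(18/13) = 486/13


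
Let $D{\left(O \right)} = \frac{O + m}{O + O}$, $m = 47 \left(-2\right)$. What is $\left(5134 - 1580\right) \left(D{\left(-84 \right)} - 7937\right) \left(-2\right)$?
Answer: $\frac{1184581963}{21} \approx 5.6409 \cdot 10^{7}$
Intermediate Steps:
$m = -94$
$D{\left(O \right)} = \frac{-94 + O}{2 O}$ ($D{\left(O \right)} = \frac{O - 94}{O + O} = \frac{-94 + O}{2 O}$)
$\left(5134 - 1580\right) \left(D{\left(-84 \right)} - 7937\right) \left(-2\right) = \left(5134 - 1580\right) \left(\frac{-94 - 84}{2 \left(-84\right)} - 7937\right) \left(-2\right) = 3554 \left(\frac{1}{2} \left(- \frac{1}{84}\right) \left(-178\right) - 7937\right) \left(-2\right) = 3554 \left(\frac{89}{84} - 7937\right) \left(-2\right) = 3554 \left(- \frac{666619}{84}\right) \left(-2\right) = \left(- \frac{1184581963}{42}\right) \left(-2\right) = \frac{1184581963}{21}$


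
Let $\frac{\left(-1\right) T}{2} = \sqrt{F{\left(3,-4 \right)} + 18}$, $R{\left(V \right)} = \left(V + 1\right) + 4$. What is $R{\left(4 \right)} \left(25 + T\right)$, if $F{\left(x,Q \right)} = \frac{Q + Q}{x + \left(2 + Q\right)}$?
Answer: $225 - 18 \sqrt{10} \approx 168.08$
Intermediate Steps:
$F{\left(x,Q \right)} = \frac{2 Q}{2 + Q + x}$
$R{\left(V \right)} = 5 + V$ ($R{\left(V \right)} = \left(1 + V\right) + 4 = 5 + V$)
$T = - 2 \sqrt{10}$ ($T = - 2 \sqrt{2 \left(-4\right) \frac{1}{2 - 4 + 3} + 18} = - 2 \sqrt{2 \left(-4\right) 1^{-1} + 18} = - 2 \sqrt{2 \left(-4\right) 1 + 18} = - 2 \sqrt{-8 + 18} = - 2 \sqrt{10} \approx -6.3246$)
$R{\left(4 \right)} \left(25 + T\right) = \left(5 + 4\right) \left(25 - 2 \sqrt{10}\right) = 9 \left(25 - 2 \sqrt{10}\right) = 225 - 18 \sqrt{10}$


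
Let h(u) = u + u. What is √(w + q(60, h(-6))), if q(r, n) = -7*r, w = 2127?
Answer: √1707 ≈ 41.316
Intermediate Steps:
h(u) = 2*u
√(w + q(60, h(-6))) = √(2127 - 7*60) = √(2127 - 420) = √1707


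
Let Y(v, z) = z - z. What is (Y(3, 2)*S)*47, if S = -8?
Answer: 0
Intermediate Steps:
Y(v, z) = 0
(Y(3, 2)*S)*47 = (0*(-8))*47 = 0*47 = 0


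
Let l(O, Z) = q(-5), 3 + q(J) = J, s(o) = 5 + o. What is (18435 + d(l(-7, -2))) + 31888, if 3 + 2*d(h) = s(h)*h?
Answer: 100667/2 ≈ 50334.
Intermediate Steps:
q(J) = -3 + J
l(O, Z) = -8 (l(O, Z) = -3 - 5 = -8)
d(h) = -3/2 + h*(5 + h)/2 (d(h) = -3/2 + ((5 + h)*h)/2 = -3/2 + (h*(5 + h))/2 = -3/2 + h*(5 + h)/2)
(18435 + d(l(-7, -2))) + 31888 = (18435 + (-3/2 + (1/2)*(-8)*(5 - 8))) + 31888 = (18435 + (-3/2 + (1/2)*(-8)*(-3))) + 31888 = (18435 + (-3/2 + 12)) + 31888 = (18435 + 21/2) + 31888 = 36891/2 + 31888 = 100667/2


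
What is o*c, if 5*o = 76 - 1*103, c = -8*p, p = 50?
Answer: 2160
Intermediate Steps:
c = -400 (c = -8*50 = -400)
o = -27/5 (o = (76 - 1*103)/5 = (76 - 103)/5 = (⅕)*(-27) = -27/5 ≈ -5.4000)
o*c = -27/5*(-400) = 2160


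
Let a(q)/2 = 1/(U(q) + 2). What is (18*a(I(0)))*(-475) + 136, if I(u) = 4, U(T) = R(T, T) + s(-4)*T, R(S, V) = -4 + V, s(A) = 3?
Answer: -7598/7 ≈ -1085.4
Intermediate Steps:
U(T) = -4 + 4*T (U(T) = (-4 + T) + 3*T = -4 + 4*T)
a(q) = 2/(-2 + 4*q) (a(q) = 2/((-4 + 4*q) + 2) = 2/(-2 + 4*q))
(18*a(I(0)))*(-475) + 136 = (18/(-1 + 2*4))*(-475) + 136 = (18/(-1 + 8))*(-475) + 136 = (18/7)*(-475) + 136 = -8550/7 + 136 = -7598/7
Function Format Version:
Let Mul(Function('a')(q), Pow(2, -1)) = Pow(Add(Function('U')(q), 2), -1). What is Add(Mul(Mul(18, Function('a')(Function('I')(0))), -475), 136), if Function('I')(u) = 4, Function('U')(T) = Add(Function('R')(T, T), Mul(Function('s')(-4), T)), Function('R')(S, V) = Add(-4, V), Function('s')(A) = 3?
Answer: Rational(-7598, 7) ≈ -1085.4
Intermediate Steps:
Function('U')(T) = Add(-4, Mul(4, T)) (Function('U')(T) = Add(Add(-4, T), Mul(3, T)) = Add(-4, Mul(4, T)))
Function('a')(q) = Mul(2, Pow(Add(-2, Mul(4, q)), -1)) (Function('a')(q) = Mul(2, Pow(Add(Add(-4, Mul(4, q)), 2), -1)) = Mul(2, Pow(Add(-2, Mul(4, q)), -1)))
Add(Mul(Mul(18, Function('a')(Function('I')(0))), -475), 136) = Add(Mul(Mul(18, Pow(Add(-1, Mul(2, 4)), -1)), -475), 136) = Add(Mul(Mul(18, Pow(Add(-1, 8), -1)), -475), 136) = Add(Mul(Mul(18, Pow(7, -1)), -475), 136) = Add(Mul(Mul(18, Rational(1, 7)), -475), 136) = Add(Mul(Rational(18, 7), -475), 136) = Add(Rational(-8550, 7), 136) = Rational(-7598, 7)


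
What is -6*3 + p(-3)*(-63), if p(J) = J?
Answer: 171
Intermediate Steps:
-6*3 + p(-3)*(-63) = -6*3 - 3*(-63) = -18 + 189 = 171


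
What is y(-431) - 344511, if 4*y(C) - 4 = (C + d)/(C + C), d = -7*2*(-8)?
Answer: -1187870161/3448 ≈ -3.4451e+5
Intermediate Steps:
d = 112 (d = -14*(-8) = 112)
y(C) = 1 + (112 + C)/(8*C) (y(C) = 1 + ((C + 112)/(C + C))/4 = 1 + ((112 + C)/((2*C)))/4 = 1 + ((112 + C)*(1/(2*C)))/4 = 1 + ((112 + C)/(2*C))/4 = 1 + (112 + C)/(8*C))
y(-431) - 344511 = (9/8 + 14/(-431)) - 344511 = (9/8 + 14*(-1/431)) - 344511 = (9/8 - 14/431) - 344511 = 3767/3448 - 344511 = -1187870161/3448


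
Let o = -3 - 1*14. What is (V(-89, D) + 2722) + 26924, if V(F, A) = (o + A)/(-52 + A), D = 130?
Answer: 2312501/78 ≈ 29647.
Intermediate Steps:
o = -17 (o = -3 - 14 = -17)
V(F, A) = (-17 + A)/(-52 + A)
(V(-89, D) + 2722) + 26924 = ((-17 + 130)/(-52 + 130) + 2722) + 26924 = (113/78 + 2722) + 26924 = 212429/78 + 26924 = 2312501/78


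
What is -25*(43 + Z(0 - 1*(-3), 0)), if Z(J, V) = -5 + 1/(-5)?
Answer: -945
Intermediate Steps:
Z(J, V) = -26/5 (Z(J, V) = -5 - ⅕ = -26/5)
-25*(43 + Z(0 - 1*(-3), 0)) = -25*(43 - 26/5) = -25*189/5 = -945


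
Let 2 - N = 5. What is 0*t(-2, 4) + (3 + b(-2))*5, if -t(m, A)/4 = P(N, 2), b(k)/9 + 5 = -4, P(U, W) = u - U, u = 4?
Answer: -390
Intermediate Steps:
N = -3 (N = 2 - 1*5 = 2 - 5 = -3)
P(U, W) = 4 - U
b(k) = -81 (b(k) = -45 + 9*(-4) = -45 - 36 = -81)
t(m, A) = -28 (t(m, A) = -4*(4 - 1*(-3)) = -4*(4 + 3) = -4*7 = -28)
0*t(-2, 4) + (3 + b(-2))*5 = 0*(-28) + (3 - 81)*5 = 0 - 78*5 = 0 - 390 = -390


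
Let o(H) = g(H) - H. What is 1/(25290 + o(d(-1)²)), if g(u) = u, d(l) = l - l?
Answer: 1/25290 ≈ 3.9541e-5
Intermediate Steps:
d(l) = 0
o(H) = 0 (o(H) = H - H = 0)
1/(25290 + o(d(-1)²)) = 1/(25290 + 0) = 1/25290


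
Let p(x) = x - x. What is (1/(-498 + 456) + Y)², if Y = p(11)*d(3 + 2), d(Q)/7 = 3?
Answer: 1/1764 ≈ 0.00056689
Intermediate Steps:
p(x) = 0
d(Q) = 21 (d(Q) = 7*3 = 21)
Y = 0 (Y = 0*21 = 0)
(1/(-498 + 456) + Y)² = (1/(-498 + 456) + 0)² = (1/(-42) + 0)² = (-1/42 + 0)² = (-1/42)² = 1/1764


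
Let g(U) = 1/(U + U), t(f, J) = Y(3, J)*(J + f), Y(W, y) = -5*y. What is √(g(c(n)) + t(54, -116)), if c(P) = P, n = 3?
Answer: I*√1294554/6 ≈ 189.63*I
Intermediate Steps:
t(f, J) = -5*J*(J + f) (t(f, J) = (-5*J)*(J + f) = -5*J*(J + f))
g(U) = 1/(2*U)
√(g(c(n)) + t(54, -116)) = √((½)/3 - 5*(-116)*(-116 + 54)) = √((½)*(⅓) - 5*(-116)*(-62)) = √(⅙ - 35960) = √(-215759/6) = I*√1294554/6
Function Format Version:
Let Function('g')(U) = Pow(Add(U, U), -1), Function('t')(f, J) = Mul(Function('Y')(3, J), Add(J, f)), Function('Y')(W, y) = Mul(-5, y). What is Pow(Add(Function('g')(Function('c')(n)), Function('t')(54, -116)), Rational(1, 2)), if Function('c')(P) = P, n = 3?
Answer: Mul(Rational(1, 6), I, Pow(1294554, Rational(1, 2))) ≈ Mul(189.63, I)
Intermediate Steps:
Function('t')(f, J) = Mul(-5, J, Add(J, f)) (Function('t')(f, J) = Mul(Mul(-5, J), Add(J, f)) = Mul(-5, J, Add(J, f)))
Function('g')(U) = Mul(Rational(1, 2), Pow(U, -1)) (Function('g')(U) = Pow(Mul(2, U), -1) = Mul(Rational(1, 2), Pow(U, -1)))
Pow(Add(Function('g')(Function('c')(n)), Function('t')(54, -116)), Rational(1, 2)) = Pow(Add(Mul(Rational(1, 2), Pow(3, -1)), Mul(-5, -116, Add(-116, 54))), Rational(1, 2)) = Pow(Add(Mul(Rational(1, 2), Rational(1, 3)), Mul(-5, -116, -62)), Rational(1, 2)) = Pow(Add(Rational(1, 6), -35960), Rational(1, 2)) = Pow(Rational(-215759, 6), Rational(1, 2)) = Mul(Rational(1, 6), I, Pow(1294554, Rational(1, 2)))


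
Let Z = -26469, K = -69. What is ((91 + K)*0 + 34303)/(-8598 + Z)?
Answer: -34303/35067 ≈ -0.97821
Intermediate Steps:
((91 + K)*0 + 34303)/(-8598 + Z) = ((91 - 69)*0 + 34303)/(-8598 - 26469) = (22*0 + 34303)/(-35067) = (0 + 34303)*(-1/35067) = 34303*(-1/35067) = -34303/35067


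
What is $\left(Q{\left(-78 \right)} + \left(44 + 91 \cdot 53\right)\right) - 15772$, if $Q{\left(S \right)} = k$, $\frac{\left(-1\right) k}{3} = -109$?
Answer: $-10578$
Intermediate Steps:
$k = 327$ ($k = \left(-3\right) \left(-109\right) = 327$)
$Q{\left(S \right)} = 327$
$\left(Q{\left(-78 \right)} + \left(44 + 91 \cdot 53\right)\right) - 15772 = \left(327 + \left(44 + 91 \cdot 53\right)\right) - 15772 = \left(327 + \left(44 + 4823\right)\right) - 15772 = \left(327 + 4867\right) - 15772 = 5194 - 15772 = -10578$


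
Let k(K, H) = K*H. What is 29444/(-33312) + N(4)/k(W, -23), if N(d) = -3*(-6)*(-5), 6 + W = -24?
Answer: -194287/191544 ≈ -1.0143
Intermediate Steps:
W = -30 (W = -6 - 24 = -30)
k(K, H) = H*K
N(d) = -90 (N(d) = 18*(-5) = -90)
29444/(-33312) + N(4)/k(W, -23) = 29444/(-33312) - 90/((-23*(-30))) = 29444*(-1/33312) - 90/690 = -7361/8328 - 90*1/690 = -7361/8328 - 3/23 = -194287/191544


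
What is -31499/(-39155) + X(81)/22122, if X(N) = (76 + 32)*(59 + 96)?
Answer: 75126421/48121495 ≈ 1.5612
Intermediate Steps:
X(N) = 16740 (X(N) = 108*155 = 16740)
-31499/(-39155) + X(81)/22122 = -31499/(-39155) + 16740/22122 = -31499*(-1/39155) + 16740*(1/22122) = 31499/39155 + 930/1229 = 75126421/48121495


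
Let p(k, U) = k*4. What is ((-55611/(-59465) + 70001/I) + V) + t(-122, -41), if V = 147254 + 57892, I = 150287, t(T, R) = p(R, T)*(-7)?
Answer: 1843624133987592/8936816455 ≈ 2.0630e+5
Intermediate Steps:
p(k, U) = 4*k
t(T, R) = -28*R (t(T, R) = (4*R)*(-7) = -28*R)
V = 205146
((-55611/(-59465) + 70001/I) + V) + t(-122, -41) = ((-55611/(-59465) + 70001/150287) + 205146) - 28*(-41) = ((-55611*(-1/59465) + 70001*(1/150287)) + 205146) + 1148 = ((55611/59465 + 70001/150287) + 205146) + 1148 = (12520219822/8936816455 + 205146) + 1148 = 1833364668697252/8936816455 + 1148 = 1843624133987592/8936816455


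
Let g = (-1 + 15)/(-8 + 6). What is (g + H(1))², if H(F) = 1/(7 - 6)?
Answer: 36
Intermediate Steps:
g = -7 (g = 14/(-2) = 14*(-½) = -7)
H(F) = 1 (H(F) = 1/1 = 1)
(g + H(1))² = (-7 + 1)² = (-6)² = 36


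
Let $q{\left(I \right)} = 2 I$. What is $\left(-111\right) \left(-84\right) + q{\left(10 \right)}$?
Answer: $9344$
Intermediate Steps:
$\left(-111\right) \left(-84\right) + q{\left(10 \right)} = \left(-111\right) \left(-84\right) + 2 \cdot 10 = 9324 + 20 = 9344$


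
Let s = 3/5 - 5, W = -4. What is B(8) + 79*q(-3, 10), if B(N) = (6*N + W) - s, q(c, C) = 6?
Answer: 2612/5 ≈ 522.40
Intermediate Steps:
s = -22/5 (s = 3*(⅕) - 5 = ⅗ - 5 = -22/5 ≈ -4.4000)
B(N) = ⅖ + 6*N (B(N) = (6*N - 4) - 1*(-22/5) = (-4 + 6*N) + 22/5 = ⅖ + 6*N)
B(8) + 79*q(-3, 10) = (⅖ + 6*8) + 79*6 = (⅖ + 48) + 474 = 242/5 + 474 = 2612/5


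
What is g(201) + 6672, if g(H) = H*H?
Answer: 47073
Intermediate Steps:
g(H) = H²
g(201) + 6672 = 201² + 6672 = 40401 + 6672 = 47073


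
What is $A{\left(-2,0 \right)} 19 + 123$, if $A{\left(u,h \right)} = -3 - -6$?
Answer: $180$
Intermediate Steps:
$A{\left(u,h \right)} = 3$ ($A{\left(u,h \right)} = -3 + 6 = 3$)
$A{\left(-2,0 \right)} 19 + 123 = 3 \cdot 19 + 123 = 57 + 123 = 180$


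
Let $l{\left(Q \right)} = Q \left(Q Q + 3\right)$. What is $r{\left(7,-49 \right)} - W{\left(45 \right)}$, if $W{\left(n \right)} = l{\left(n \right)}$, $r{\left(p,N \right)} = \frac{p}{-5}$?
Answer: $- \frac{456307}{5} \approx -91261.0$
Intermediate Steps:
$r{\left(p,N \right)} = - \frac{p}{5}$ ($r{\left(p,N \right)} = p \left(- \frac{1}{5}\right) = - \frac{p}{5}$)
$l{\left(Q \right)} = Q \left(3 + Q^{2}\right)$ ($l{\left(Q \right)} = Q \left(Q^{2} + 3\right) = Q \left(3 + Q^{2}\right)$)
$W{\left(n \right)} = n \left(3 + n^{2}\right)$
$r{\left(7,-49 \right)} - W{\left(45 \right)} = \left(- \frac{1}{5}\right) 7 - 45 \left(3 + 45^{2}\right) = - \frac{7}{5} - 45 \left(3 + 2025\right) = - \frac{7}{5} - 45 \cdot 2028 = - \frac{7}{5} - 91260 = - \frac{456307}{5}$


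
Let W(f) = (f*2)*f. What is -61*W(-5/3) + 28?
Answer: -2798/9 ≈ -310.89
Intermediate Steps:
W(f) = 2*f**2 (W(f) = (2*f)*f = 2*f**2)
-61*W(-5/3) + 28 = -122*(-5/3)**2 + 28 = -122*25/9 + 28 = -61*50/9 + 28 = -3050/9 + 28 = -2798/9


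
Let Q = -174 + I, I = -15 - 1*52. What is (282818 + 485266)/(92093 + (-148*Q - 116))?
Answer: 768084/127645 ≈ 6.0173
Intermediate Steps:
I = -67 (I = -15 - 52 = -67)
Q = -241 (Q = -174 - 67 = -241)
(282818 + 485266)/(92093 + (-148*Q - 116)) = (282818 + 485266)/(92093 + (-148*(-241) - 116)) = 768084/(92093 + (35668 - 116)) = 768084/(92093 + 35552) = 768084/127645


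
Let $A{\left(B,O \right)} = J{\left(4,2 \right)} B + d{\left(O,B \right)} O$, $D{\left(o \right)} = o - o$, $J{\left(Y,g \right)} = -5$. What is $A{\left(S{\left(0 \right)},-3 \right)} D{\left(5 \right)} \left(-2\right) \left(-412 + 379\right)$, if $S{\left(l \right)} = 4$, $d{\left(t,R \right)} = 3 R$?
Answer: $0$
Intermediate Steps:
$D{\left(o \right)} = 0$
$A{\left(B,O \right)} = - 5 B + 3 B O$
$A{\left(S{\left(0 \right)},-3 \right)} D{\left(5 \right)} \left(-2\right) \left(-412 + 379\right) = 4 \left(-5 + 3 \left(-3\right)\right) 0 \left(-2\right) \left(-412 + 379\right) = 4 \left(-5 - 9\right) 0 \left(-2\right) \left(-33\right) = 4 \left(-14\right) 0 \left(-2\right) \left(-33\right) = \left(-56\right) 0 \left(-2\right) \left(-33\right) = 0 \left(-2\right) \left(-33\right) = 0 \left(-33\right) = 0$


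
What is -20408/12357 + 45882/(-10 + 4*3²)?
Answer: 283216633/160641 ≈ 1763.0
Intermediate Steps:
-20408/12357 + 45882/(-10 + 4*3²) = -20408*1/12357 + 45882/(-10 + 4*9) = -20408/12357 + 45882/(-10 + 36) = -20408/12357 + 45882/26 = -20408/12357 + 45882*(1/26) = -20408/12357 + 22941/13 = 283216633/160641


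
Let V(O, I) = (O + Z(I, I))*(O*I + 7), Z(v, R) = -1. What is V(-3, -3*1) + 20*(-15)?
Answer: -364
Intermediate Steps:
V(O, I) = (-1 + O)*(7 + I*O) (V(O, I) = (O - 1)*(O*I + 7) = (-1 + O)*(I*O + 7) = (-1 + O)*(7 + I*O))
V(-3, -3*1) + 20*(-15) = (-7 + 7*(-3) - 3*1*(-3)**2 - 1*(-3*1)*(-3)) + 20*(-15) = (-7 - 21 - 3*9 - 1*(-3)*(-3)) - 300 = (-7 - 21 - 27 - 9) - 300 = -64 - 300 = -364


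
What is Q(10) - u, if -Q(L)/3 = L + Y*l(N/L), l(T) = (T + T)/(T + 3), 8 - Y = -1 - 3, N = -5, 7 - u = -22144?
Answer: -110833/5 ≈ -22167.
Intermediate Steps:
u = 22151 (u = 7 - 1*(-22144) = 7 + 22144 = 22151)
Y = 12 (Y = 8 - (-1 - 3) = 8 - 1*(-4) = 8 + 4 = 12)
l(T) = 2*T/(3 + T) (l(T) = (2*T)/(3 + T) = 2*T/(3 + T))
Q(L) = -3*L + 360/(L*(3 - 5/L)) (Q(L) = -3*(L + 12*(2*(-5/L)/(3 - 5/L))) = -3*(L + 12*(-10/(L*(3 - 5/L)))) = -3*(L - 120/(L*(3 - 5/L))) = -3*L + 360/(L*(3 - 5/L)))
Q(10) - u = 3*(120 - 1*10*(-5 + 3*10))/(-5 + 3*10) - 1*22151 = 3*(120 - 1*10*(-5 + 30))/(-5 + 30) - 22151 = 3*(120 - 1*10*25)/25 - 22151 = 3*(1/25)*(120 - 250) - 22151 = 3*(1/25)*(-130) - 22151 = -78/5 - 22151 = -110833/5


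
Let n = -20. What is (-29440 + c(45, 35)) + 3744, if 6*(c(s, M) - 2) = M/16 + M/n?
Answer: -2466617/96 ≈ -25694.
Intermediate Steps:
c(s, M) = 2 + M/480 (c(s, M) = 2 + (M/16 + M/(-20))/6 = 2 + (M*(1/16) + M*(-1/20))/6 = 2 + (M/16 - M/20)/6 = 2 + (M/80)/6 = 2 + M/480)
(-29440 + c(45, 35)) + 3744 = (-29440 + (2 + (1/480)*35)) + 3744 = (-29440 + (2 + 7/96)) + 3744 = (-29440 + 199/96) + 3744 = -2826041/96 + 3744 = -2466617/96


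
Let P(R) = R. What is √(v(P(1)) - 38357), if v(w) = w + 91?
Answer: I*√38265 ≈ 195.61*I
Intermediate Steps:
v(w) = 91 + w
√(v(P(1)) - 38357) = √((91 + 1) - 38357) = √(92 - 38357) = √(-38265) = I*√38265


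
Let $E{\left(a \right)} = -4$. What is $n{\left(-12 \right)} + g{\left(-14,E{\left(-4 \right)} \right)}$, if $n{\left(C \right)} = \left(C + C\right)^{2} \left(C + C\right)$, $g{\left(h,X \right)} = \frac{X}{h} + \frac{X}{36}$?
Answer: $- \frac{870901}{63} \approx -13824.0$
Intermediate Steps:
$g{\left(h,X \right)} = \frac{X}{36} + \frac{X}{h}$ ($g{\left(h,X \right)} = \frac{X}{h} + X \frac{1}{36} = \frac{X}{h} + \frac{X}{36} = \frac{X}{36} + \frac{X}{h}$)
$n{\left(C \right)} = 8 C^{3}$ ($n{\left(C \right)} = \left(2 C\right)^{2} \cdot 2 C = 4 C^{2} \cdot 2 C = 8 C^{3}$)
$n{\left(-12 \right)} + g{\left(-14,E{\left(-4 \right)} \right)} = 8 \left(-12\right)^{3} + \left(\frac{1}{36} \left(-4\right) - \frac{4}{-14}\right) = 8 \left(-1728\right) - - \frac{11}{63} = -13824 + \left(- \frac{1}{9} + \frac{2}{7}\right) = -13824 + \frac{11}{63} = - \frac{870901}{63}$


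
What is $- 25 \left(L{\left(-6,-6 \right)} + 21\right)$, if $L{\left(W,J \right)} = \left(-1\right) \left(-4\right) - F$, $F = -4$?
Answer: $-725$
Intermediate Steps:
$L{\left(W,J \right)} = 8$ ($L{\left(W,J \right)} = \left(-1\right) \left(-4\right) - -4 = 4 + 4 = 8$)
$- 25 \left(L{\left(-6,-6 \right)} + 21\right) = - 25 \left(8 + 21\right) = \left(-25\right) 29 = -725$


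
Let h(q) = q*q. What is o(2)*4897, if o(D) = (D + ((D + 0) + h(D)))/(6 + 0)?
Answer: 19588/3 ≈ 6529.3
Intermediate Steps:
h(q) = q²
o(D) = D/3 + D²/6 (o(D) = (D + ((D + 0) + D²))/(6 + 0) = (D + (D + D²))/6 = (D² + 2*D)*(⅙) = D/3 + D²/6)
o(2)*4897 = ((⅙)*2*(2 + 2))*4897 = ((⅙)*2*4)*4897 = (4/3)*4897 = 19588/3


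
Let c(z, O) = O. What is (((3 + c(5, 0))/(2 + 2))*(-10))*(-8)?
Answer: 60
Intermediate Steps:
(((3 + c(5, 0))/(2 + 2))*(-10))*(-8) = (((3 + 0)/(2 + 2))*(-10))*(-8) = ((3/4)*(-10))*(-8) = ((3*(¼))*(-10))*(-8) = ((¾)*(-10))*(-8) = -15/2*(-8) = 60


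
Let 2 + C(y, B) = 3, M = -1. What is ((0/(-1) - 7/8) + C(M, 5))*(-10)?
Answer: -5/4 ≈ -1.2500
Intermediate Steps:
C(y, B) = 1 (C(y, B) = -2 + 3 = 1)
((0/(-1) - 7/8) + C(M, 5))*(-10) = ((0/(-1) - 7/8) + 1)*(-10) = ((0*(-1) - 7*⅛) + 1)*(-10) = ((0 - 7/8) + 1)*(-10) = (-7/8 + 1)*(-10) = (⅛)*(-10) = -5/4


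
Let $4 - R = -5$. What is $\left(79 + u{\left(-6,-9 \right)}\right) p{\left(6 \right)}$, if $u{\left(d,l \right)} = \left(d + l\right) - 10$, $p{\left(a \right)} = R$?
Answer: $486$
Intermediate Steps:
$R = 9$ ($R = 4 - -5 = 4 + 5 = 9$)
$p{\left(a \right)} = 9$
$u{\left(d,l \right)} = -10 + d + l$
$\left(79 + u{\left(-6,-9 \right)}\right) p{\left(6 \right)} = \left(79 - 25\right) 9 = 54 \cdot 9 = 486$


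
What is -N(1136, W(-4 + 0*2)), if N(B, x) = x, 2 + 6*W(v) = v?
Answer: 1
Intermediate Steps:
W(v) = -⅓ + v/6
-N(1136, W(-4 + 0*2)) = -(-⅓ + (-4 + 0*2)/6) = -(-⅓ + (-4 + 0)/6) = -(-⅓ + (⅙)*(-4)) = -(-⅓ - ⅔) = -1*(-1) = 1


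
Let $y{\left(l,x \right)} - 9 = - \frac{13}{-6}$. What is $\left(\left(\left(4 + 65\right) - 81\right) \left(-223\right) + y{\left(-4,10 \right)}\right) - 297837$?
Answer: $- \frac{1770899}{6} \approx -2.9515 \cdot 10^{5}$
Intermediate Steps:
$y{\left(l,x \right)} = \frac{67}{6}$ ($y{\left(l,x \right)} = 9 - \frac{13}{-6} = 9 - - \frac{13}{6} = 9 + \frac{13}{6} = \frac{67}{6}$)
$\left(\left(\left(4 + 65\right) - 81\right) \left(-223\right) + y{\left(-4,10 \right)}\right) - 297837 = \left(\left(\left(4 + 65\right) - 81\right) \left(-223\right) + \frac{67}{6}\right) - 297837 = \left(\left(69 - 81\right) \left(-223\right) + \frac{67}{6}\right) - 297837 = \left(\left(-12\right) \left(-223\right) + \frac{67}{6}\right) - 297837 = \left(2676 + \frac{67}{6}\right) - 297837 = \frac{16123}{6} - 297837 = - \frac{1770899}{6}$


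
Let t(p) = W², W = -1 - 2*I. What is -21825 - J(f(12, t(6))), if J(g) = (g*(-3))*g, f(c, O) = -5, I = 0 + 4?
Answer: -21750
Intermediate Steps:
I = 4
W = -9 (W = -1 - 2*4 = -1 - 8 = -9)
t(p) = 81 (t(p) = (-9)² = 81)
J(g) = -3*g² (J(g) = (-3*g)*g = -3*g²)
-21825 - J(f(12, t(6))) = -21825 - (-3)*(-5)² = -21825 - (-3)*25 = -21825 - 1*(-75) = -21825 + 75 = -21750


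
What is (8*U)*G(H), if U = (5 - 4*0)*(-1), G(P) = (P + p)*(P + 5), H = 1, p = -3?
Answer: 480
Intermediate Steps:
G(P) = (-3 + P)*(5 + P) (G(P) = (P - 3)*(P + 5) = (-3 + P)*(5 + P))
U = -5 (U = (5 + 0)*(-1) = 5*(-1) = -5)
(8*U)*G(H) = (8*(-5))*(-15 + 1² + 2*1) = -40*(-15 + 1 + 2) = -40*(-12) = 480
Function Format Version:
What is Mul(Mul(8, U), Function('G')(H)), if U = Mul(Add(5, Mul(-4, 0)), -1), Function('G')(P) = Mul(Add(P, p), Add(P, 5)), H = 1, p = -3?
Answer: 480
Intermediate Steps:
Function('G')(P) = Mul(Add(-3, P), Add(5, P)) (Function('G')(P) = Mul(Add(P, -3), Add(P, 5)) = Mul(Add(-3, P), Add(5, P)))
U = -5 (U = Mul(Add(5, 0), -1) = Mul(5, -1) = -5)
Mul(Mul(8, U), Function('G')(H)) = Mul(Mul(8, -5), Add(-15, Pow(1, 2), Mul(2, 1))) = Mul(-40, Add(-15, 1, 2)) = Mul(-40, -12) = 480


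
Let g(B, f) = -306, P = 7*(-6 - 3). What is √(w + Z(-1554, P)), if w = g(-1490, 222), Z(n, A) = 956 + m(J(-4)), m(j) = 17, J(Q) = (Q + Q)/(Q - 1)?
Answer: √667 ≈ 25.826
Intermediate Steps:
J(Q) = 2*Q/(-1 + Q) (J(Q) = (2*Q)/(-1 + Q) = 2*Q/(-1 + Q))
P = -63 (P = 7*(-9) = -63)
Z(n, A) = 973 (Z(n, A) = 956 + 17 = 973)
w = -306
√(w + Z(-1554, P)) = √(-306 + 973) = √667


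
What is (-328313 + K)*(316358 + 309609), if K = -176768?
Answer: -316164038327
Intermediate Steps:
(-328313 + K)*(316358 + 309609) = (-328313 - 176768)*(316358 + 309609) = -505081*625967 = -316164038327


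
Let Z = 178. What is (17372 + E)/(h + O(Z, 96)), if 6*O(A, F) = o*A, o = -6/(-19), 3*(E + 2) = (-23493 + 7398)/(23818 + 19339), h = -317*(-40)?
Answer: 14243002775/10405066386 ≈ 1.3689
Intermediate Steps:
h = 12680
E = -91679/43157 (E = -2 + ((-23493 + 7398)/(23818 + 19339))/3 = -2 + (-16095/43157)/3 = -2 + (-16095*1/43157)/3 = -2 + (⅓)*(-16095/43157) = -2 - 5365/43157 = -91679/43157 ≈ -2.1243)
o = 6/19 (o = -6*(-1/19) = 6/19 ≈ 0.31579)
O(A, F) = A/19 (O(A, F) = (6*A/19)/6 = A/19)
(17372 + E)/(h + O(Z, 96)) = (17372 - 91679/43157)/(12680 + (1/19)*178) = 749631725/(43157*(12680 + 178/19)) = 749631725/(43157*(241098/19)) = (749631725/43157)*(19/241098) = 14243002775/10405066386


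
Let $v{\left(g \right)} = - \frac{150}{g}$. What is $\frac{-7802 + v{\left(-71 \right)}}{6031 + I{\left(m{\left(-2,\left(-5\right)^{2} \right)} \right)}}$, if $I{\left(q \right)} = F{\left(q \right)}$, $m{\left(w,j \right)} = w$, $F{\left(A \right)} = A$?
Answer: $- \frac{553792}{428059} \approx -1.2937$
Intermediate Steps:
$I{\left(q \right)} = q$
$\frac{-7802 + v{\left(-71 \right)}}{6031 + I{\left(m{\left(-2,\left(-5\right)^{2} \right)} \right)}} = \frac{-7802 - \frac{150}{-71}}{6031 - 2} = \frac{-7802 - - \frac{150}{71}}{6029} = \left(-7802 + \frac{150}{71}\right) \frac{1}{6029} = \left(- \frac{553792}{71}\right) \frac{1}{6029} = - \frac{553792}{428059}$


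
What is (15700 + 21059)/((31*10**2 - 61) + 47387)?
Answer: 36759/50426 ≈ 0.72897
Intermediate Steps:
(15700 + 21059)/((31*10**2 - 61) + 47387) = 36759/((31*100 - 61) + 47387) = 36759/((3100 - 61) + 47387) = 36759/(3039 + 47387) = 36759/50426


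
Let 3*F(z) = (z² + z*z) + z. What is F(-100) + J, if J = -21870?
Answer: -45710/3 ≈ -15237.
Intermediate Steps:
F(z) = z/3 + 2*z²/3 (F(z) = ((z² + z*z) + z)/3 = ((z² + z²) + z)/3 = (2*z² + z)/3 = (z + 2*z²)/3 = z/3 + 2*z²/3)
F(-100) + J = (⅓)*(-100)*(1 + 2*(-100)) - 21870 = (⅓)*(-100)*(1 - 200) - 21870 = (⅓)*(-100)*(-199) - 21870 = 19900/3 - 21870 = -45710/3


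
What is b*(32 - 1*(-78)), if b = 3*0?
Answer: 0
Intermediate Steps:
b = 0
b*(32 - 1*(-78)) = 0*(32 - 1*(-78)) = 0*(32 + 78) = 0*110 = 0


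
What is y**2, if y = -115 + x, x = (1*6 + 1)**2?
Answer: 4356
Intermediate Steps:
x = 49 (x = (6 + 1)**2 = 7**2 = 49)
y = -66 (y = -115 + 49 = -66)
y**2 = (-66)**2 = 4356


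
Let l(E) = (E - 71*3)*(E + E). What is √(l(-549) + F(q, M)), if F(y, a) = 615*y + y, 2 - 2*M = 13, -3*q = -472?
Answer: 2*√2100585/3 ≈ 966.23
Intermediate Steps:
q = 472/3 (q = -⅓*(-472) = 472/3 ≈ 157.33)
M = -11/2 (M = 1 - ½*13 = 1 - 13/2 = -11/2 ≈ -5.5000)
F(y, a) = 616*y
l(E) = 2*E*(-213 + E) (l(E) = (E - 213)*(2*E) = (-213 + E)*(2*E) = 2*E*(-213 + E))
√(l(-549) + F(q, M)) = √(2*(-549)*(-213 - 549) + 616*(472/3)) = √(2*(-549)*(-762) + 290752/3) = √(836676 + 290752/3) = √(2800780/3) = 2*√2100585/3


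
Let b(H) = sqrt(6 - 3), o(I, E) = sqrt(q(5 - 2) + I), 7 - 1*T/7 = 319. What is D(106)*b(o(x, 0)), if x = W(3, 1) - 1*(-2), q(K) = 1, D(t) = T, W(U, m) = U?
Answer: -2184*sqrt(3) ≈ -3782.8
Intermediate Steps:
T = -2184 (T = 49 - 7*319 = 49 - 2233 = -2184)
D(t) = -2184
x = 5 (x = 3 - 1*(-2) = 3 + 2 = 5)
o(I, E) = sqrt(1 + I)
b(H) = sqrt(3)
D(106)*b(o(x, 0)) = -2184*sqrt(3)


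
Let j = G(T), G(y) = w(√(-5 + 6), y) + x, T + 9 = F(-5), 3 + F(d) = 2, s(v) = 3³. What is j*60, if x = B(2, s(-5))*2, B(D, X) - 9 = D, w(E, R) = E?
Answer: 1380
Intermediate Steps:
s(v) = 27
F(d) = -1 (F(d) = -3 + 2 = -1)
B(D, X) = 9 + D
T = -10 (T = -9 - 1 = -10)
x = 22 (x = (9 + 2)*2 = 11*2 = 22)
G(y) = 23 (G(y) = √(-5 + 6) + 22 = √1 + 22 = 1 + 22 = 23)
j = 23
j*60 = 23*60 = 1380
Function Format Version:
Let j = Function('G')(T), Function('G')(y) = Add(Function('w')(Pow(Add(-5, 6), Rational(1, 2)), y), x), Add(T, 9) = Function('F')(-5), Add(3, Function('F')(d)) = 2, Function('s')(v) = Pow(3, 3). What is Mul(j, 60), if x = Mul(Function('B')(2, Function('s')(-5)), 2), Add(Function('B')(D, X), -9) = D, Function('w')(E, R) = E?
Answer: 1380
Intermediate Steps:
Function('s')(v) = 27
Function('F')(d) = -1 (Function('F')(d) = Add(-3, 2) = -1)
Function('B')(D, X) = Add(9, D)
T = -10 (T = Add(-9, -1) = -10)
x = 22 (x = Mul(Add(9, 2), 2) = Mul(11, 2) = 22)
Function('G')(y) = 23 (Function('G')(y) = Add(Pow(Add(-5, 6), Rational(1, 2)), 22) = Add(Pow(1, Rational(1, 2)), 22) = Add(1, 22) = 23)
j = 23
Mul(j, 60) = Mul(23, 60) = 1380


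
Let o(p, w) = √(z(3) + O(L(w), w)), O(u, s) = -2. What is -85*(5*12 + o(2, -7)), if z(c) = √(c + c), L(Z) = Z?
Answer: -5100 - 85*√(-2 + √6) ≈ -5157.0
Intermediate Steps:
z(c) = √2*√c (z(c) = √(2*c) = √2*√c)
o(p, w) = √(-2 + √6) (o(p, w) = √(√2*√3 - 2) = √(√6 - 2) = √(-2 + √6))
-85*(5*12 + o(2, -7)) = -85*(5*12 + √(-2 + √6)) = -85*(60 + √(-2 + √6)) = -5100 - 85*√(-2 + √6)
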